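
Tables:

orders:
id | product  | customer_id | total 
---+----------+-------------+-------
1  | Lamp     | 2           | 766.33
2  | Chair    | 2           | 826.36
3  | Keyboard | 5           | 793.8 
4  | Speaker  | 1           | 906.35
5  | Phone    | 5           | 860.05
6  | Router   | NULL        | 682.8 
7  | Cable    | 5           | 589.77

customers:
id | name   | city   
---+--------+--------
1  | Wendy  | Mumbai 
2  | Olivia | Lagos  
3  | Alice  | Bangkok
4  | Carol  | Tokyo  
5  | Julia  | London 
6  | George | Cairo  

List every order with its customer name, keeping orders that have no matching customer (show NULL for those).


LEFT JOIN keeps every row from orders (the left table); where customer_id has no match in customers, the customer columns become NULL. Walk through each order:
  - order 1 (Lamp): customer_id=2 -> matches Olivia
  - order 2 (Chair): customer_id=2 -> matches Olivia
  - order 3 (Keyboard): customer_id=5 -> matches Julia
  - order 4 (Speaker): customer_id=1 -> matches Wendy
  - order 5 (Phone): customer_id=5 -> matches Julia
  - order 6 (Router): customer_id=NULL, no match -> kept with NULL
  - order 7 (Cable): customer_id=5 -> matches Julia
All 7 rows appear; 1 has NULL customer.

SQL:
SELECT a.product, b.name AS customer
FROM orders a
LEFT JOIN customers b ON a.customer_id = b.id

Result:
product  | customer
---------+---------
Lamp     | Olivia  
Chair    | Olivia  
Keyboard | Julia   
Speaker  | Wendy   
Phone    | Julia   
Router   | NULL    
Cable    | Julia   


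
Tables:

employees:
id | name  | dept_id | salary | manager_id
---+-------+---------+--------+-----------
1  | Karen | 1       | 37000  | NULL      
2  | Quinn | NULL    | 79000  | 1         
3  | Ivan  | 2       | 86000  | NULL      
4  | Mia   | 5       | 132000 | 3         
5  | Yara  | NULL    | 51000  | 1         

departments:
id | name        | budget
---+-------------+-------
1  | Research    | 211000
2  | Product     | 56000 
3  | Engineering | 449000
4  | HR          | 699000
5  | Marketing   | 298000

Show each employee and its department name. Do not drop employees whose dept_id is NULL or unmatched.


LEFT JOIN keeps every row from employees (the left table); where dept_id has no match in departments, the department columns become NULL. Walk through each employee:
  - employee 1 (Karen): dept_id=1 -> matches Research
  - employee 2 (Quinn): dept_id=NULL, no match -> kept with NULL
  - employee 3 (Ivan): dept_id=2 -> matches Product
  - employee 4 (Mia): dept_id=5 -> matches Marketing
  - employee 5 (Yara): dept_id=NULL, no match -> kept with NULL
All 5 rows appear; 2 have NULL department.

SQL:
SELECT a.name, b.name AS department
FROM employees a
LEFT JOIN departments b ON a.dept_id = b.id

Result:
name  | department
------+-----------
Karen | Research  
Quinn | NULL      
Ivan  | Product   
Mia   | Marketing 
Yara  | NULL      


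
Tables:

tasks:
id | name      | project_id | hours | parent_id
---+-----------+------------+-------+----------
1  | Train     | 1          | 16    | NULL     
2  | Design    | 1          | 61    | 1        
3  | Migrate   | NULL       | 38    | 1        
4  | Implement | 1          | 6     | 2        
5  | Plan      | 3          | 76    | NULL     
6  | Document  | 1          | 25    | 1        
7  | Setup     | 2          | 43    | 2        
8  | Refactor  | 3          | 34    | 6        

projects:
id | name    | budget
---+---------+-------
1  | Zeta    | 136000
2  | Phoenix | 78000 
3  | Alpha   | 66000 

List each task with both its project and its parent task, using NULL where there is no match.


Two LEFT JOINs from the same base table tasks: one to projects via project_id, one to tasks itself via parent_id. Both are LEFT so every task is preserved.
Match against projects:
  - task 1 (Train): project_id=1 -> matches Zeta
  - task 2 (Design): project_id=1 -> matches Zeta
  - task 3 (Migrate): project_id=NULL, no match -> kept with NULL
  - task 4 (Implement): project_id=1 -> matches Zeta
  - task 5 (Plan): project_id=3 -> matches Alpha
  - task 6 (Document): project_id=1 -> matches Zeta
  - task 7 (Setup): project_id=2 -> matches Phoenix
  - task 8 (Refactor): project_id=3 -> matches Alpha
Match against tasks (self):
  - task 1 (Train): parent_id=NULL -> NULL
  - task 2 (Design): parent_id=1 -> Train
  - task 3 (Migrate): parent_id=1 -> Train
  - task 4 (Implement): parent_id=2 -> Design
  - task 5 (Plan): parent_id=NULL -> NULL
  - task 6 (Document): parent_id=1 -> Train
  - task 7 (Setup): parent_id=2 -> Design
  - task 8 (Refactor): parent_id=6 -> Document

SQL:
SELECT a.name, b.name AS project, c.name AS parent
FROM tasks a
LEFT JOIN projects b ON a.project_id = b.id
LEFT JOIN tasks c ON a.parent_id = c.id

Result:
name      | project | parent  
----------+---------+---------
Train     | Zeta    | NULL    
Design    | Zeta    | Train   
Migrate   | NULL    | Train   
Implement | Zeta    | Design  
Plan      | Alpha   | NULL    
Document  | Zeta    | Train   
Setup     | Phoenix | Design  
Refactor  | Alpha   | Document


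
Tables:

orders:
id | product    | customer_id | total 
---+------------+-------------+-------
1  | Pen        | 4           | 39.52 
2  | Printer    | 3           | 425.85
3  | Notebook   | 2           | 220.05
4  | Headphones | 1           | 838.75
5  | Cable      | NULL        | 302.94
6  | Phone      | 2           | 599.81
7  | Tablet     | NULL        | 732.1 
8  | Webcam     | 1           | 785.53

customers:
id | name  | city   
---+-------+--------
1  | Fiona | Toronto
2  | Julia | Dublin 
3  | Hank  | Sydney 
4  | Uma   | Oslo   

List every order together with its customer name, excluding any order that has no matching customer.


INNER JOIN keeps only orders rows whose customer_id matches an id in customers. Walk through each order:
  - order 1 (Pen): customer_id=4 -> matches Uma
  - order 2 (Printer): customer_id=3 -> matches Hank
  - order 3 (Notebook): customer_id=2 -> matches Julia
  - order 4 (Headphones): customer_id=1 -> matches Fiona
  - order 5 (Cable): customer_id=NULL, no match -> dropped
  - order 6 (Phone): customer_id=2 -> matches Julia
  - order 7 (Tablet): customer_id=NULL, no match -> dropped
  - order 8 (Webcam): customer_id=1 -> matches Fiona
So 2 of 8 rows are dropped.

SQL:
SELECT a.product, b.name AS customer
FROM orders a
INNER JOIN customers b ON a.customer_id = b.id

Result:
product    | customer
-----------+---------
Pen        | Uma     
Printer    | Hank    
Notebook   | Julia   
Headphones | Fiona   
Phone      | Julia   
Webcam     | Fiona   


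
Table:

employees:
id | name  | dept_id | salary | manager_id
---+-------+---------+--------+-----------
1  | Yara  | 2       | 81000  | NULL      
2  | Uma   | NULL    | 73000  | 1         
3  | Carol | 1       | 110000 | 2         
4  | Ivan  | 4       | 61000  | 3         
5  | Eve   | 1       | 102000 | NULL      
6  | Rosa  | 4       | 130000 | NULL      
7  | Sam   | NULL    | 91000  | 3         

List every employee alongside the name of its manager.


This is a self-join: employees is joined to a second copy of itself, matching each row's manager_id to another row's id. Use LEFT JOIN so rows with manager_id=NULL are kept.
  - employee 1 (Yara): manager_id=NULL -> NULL
  - employee 2 (Uma): manager_id=1 -> Yara
  - employee 3 (Carol): manager_id=2 -> Uma
  - employee 4 (Ivan): manager_id=3 -> Carol
  - employee 5 (Eve): manager_id=NULL -> NULL
  - employee 6 (Rosa): manager_id=NULL -> NULL
  - employee 7 (Sam): manager_id=3 -> Carol

SQL:
SELECT a.name AS item, b.name AS manager
FROM employees a
LEFT JOIN employees b ON a.manager_id = b.id

Result:
item  | manager
------+--------
Yara  | NULL   
Uma   | Yara   
Carol | Uma    
Ivan  | Carol  
Eve   | NULL   
Rosa  | NULL   
Sam   | Carol  


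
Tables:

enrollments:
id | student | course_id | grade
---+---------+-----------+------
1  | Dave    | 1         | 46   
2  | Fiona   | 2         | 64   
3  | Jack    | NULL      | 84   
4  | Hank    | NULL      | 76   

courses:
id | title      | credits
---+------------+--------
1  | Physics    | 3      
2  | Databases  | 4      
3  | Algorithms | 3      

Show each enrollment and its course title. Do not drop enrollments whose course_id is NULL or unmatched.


LEFT JOIN keeps every row from enrollments (the left table); where course_id has no match in courses, the course columns become NULL. Walk through each enrollment:
  - enrollment 1 (Dave): course_id=1 -> matches Physics
  - enrollment 2 (Fiona): course_id=2 -> matches Databases
  - enrollment 3 (Jack): course_id=NULL, no match -> kept with NULL
  - enrollment 4 (Hank): course_id=NULL, no match -> kept with NULL
All 4 rows appear; 2 have NULL course.

SQL:
SELECT a.student, b.title AS course
FROM enrollments a
LEFT JOIN courses b ON a.course_id = b.id

Result:
student | course   
--------+----------
Dave    | Physics  
Fiona   | Databases
Jack    | NULL     
Hank    | NULL     


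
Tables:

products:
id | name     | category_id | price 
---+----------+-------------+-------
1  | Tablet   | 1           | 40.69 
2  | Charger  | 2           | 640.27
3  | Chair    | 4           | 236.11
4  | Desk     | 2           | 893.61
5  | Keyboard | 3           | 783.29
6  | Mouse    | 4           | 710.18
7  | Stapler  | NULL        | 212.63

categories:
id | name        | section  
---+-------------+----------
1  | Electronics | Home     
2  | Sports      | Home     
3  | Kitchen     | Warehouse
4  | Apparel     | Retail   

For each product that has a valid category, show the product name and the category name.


INNER JOIN keeps only products rows whose category_id matches an id in categories. Walk through each product:
  - product 1 (Tablet): category_id=1 -> matches Electronics
  - product 2 (Charger): category_id=2 -> matches Sports
  - product 3 (Chair): category_id=4 -> matches Apparel
  - product 4 (Desk): category_id=2 -> matches Sports
  - product 5 (Keyboard): category_id=3 -> matches Kitchen
  - product 6 (Mouse): category_id=4 -> matches Apparel
  - product 7 (Stapler): category_id=NULL, no match -> dropped
So 1 of 7 rows is dropped.

SQL:
SELECT a.name, b.name AS category
FROM products a
INNER JOIN categories b ON a.category_id = b.id

Result:
name     | category   
---------+------------
Tablet   | Electronics
Charger  | Sports     
Chair    | Apparel    
Desk     | Sports     
Keyboard | Kitchen    
Mouse    | Apparel    


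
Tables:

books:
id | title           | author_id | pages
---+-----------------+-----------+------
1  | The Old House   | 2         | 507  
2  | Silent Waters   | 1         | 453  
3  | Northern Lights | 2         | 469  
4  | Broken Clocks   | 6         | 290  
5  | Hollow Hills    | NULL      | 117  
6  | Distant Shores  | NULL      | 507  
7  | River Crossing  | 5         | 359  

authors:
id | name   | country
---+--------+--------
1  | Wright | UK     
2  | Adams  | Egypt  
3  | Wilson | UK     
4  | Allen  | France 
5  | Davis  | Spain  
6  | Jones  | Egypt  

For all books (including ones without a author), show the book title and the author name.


LEFT JOIN keeps every row from books (the left table); where author_id has no match in authors, the author columns become NULL. Walk through each book:
  - book 1 (The Old House): author_id=2 -> matches Adams
  - book 2 (Silent Waters): author_id=1 -> matches Wright
  - book 3 (Northern Lights): author_id=2 -> matches Adams
  - book 4 (Broken Clocks): author_id=6 -> matches Jones
  - book 5 (Hollow Hills): author_id=NULL, no match -> kept with NULL
  - book 6 (Distant Shores): author_id=NULL, no match -> kept with NULL
  - book 7 (River Crossing): author_id=5 -> matches Davis
All 7 rows appear; 2 have NULL author.

SQL:
SELECT a.title, b.name AS author
FROM books a
LEFT JOIN authors b ON a.author_id = b.id

Result:
title           | author
----------------+-------
The Old House   | Adams 
Silent Waters   | Wright
Northern Lights | Adams 
Broken Clocks   | Jones 
Hollow Hills    | NULL  
Distant Shores  | NULL  
River Crossing  | Davis 


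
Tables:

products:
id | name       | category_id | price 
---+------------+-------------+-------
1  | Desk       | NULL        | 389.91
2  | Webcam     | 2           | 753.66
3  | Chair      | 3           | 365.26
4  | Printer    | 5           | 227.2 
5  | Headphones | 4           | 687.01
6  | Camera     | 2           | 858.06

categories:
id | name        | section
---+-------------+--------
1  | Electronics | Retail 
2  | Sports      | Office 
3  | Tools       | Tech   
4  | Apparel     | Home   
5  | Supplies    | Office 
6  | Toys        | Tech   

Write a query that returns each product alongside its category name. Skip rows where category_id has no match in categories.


INNER JOIN keeps only products rows whose category_id matches an id in categories. Walk through each product:
  - product 1 (Desk): category_id=NULL, no match -> dropped
  - product 2 (Webcam): category_id=2 -> matches Sports
  - product 3 (Chair): category_id=3 -> matches Tools
  - product 4 (Printer): category_id=5 -> matches Supplies
  - product 5 (Headphones): category_id=4 -> matches Apparel
  - product 6 (Camera): category_id=2 -> matches Sports
So 1 of 6 rows is dropped.

SQL:
SELECT a.name, b.name AS category
FROM products a
INNER JOIN categories b ON a.category_id = b.id

Result:
name       | category
-----------+---------
Webcam     | Sports  
Chair      | Tools   
Printer    | Supplies
Headphones | Apparel 
Camera     | Sports  


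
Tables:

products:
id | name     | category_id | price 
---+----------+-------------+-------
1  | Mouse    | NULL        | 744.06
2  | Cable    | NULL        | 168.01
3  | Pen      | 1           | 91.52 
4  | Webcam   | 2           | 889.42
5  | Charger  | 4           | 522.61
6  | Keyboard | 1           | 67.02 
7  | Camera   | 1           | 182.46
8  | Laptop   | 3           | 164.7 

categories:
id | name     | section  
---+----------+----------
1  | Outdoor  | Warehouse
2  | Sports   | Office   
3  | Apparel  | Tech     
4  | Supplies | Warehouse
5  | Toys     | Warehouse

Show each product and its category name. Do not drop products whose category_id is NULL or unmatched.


LEFT JOIN keeps every row from products (the left table); where category_id has no match in categories, the category columns become NULL. Walk through each product:
  - product 1 (Mouse): category_id=NULL, no match -> kept with NULL
  - product 2 (Cable): category_id=NULL, no match -> kept with NULL
  - product 3 (Pen): category_id=1 -> matches Outdoor
  - product 4 (Webcam): category_id=2 -> matches Sports
  - product 5 (Charger): category_id=4 -> matches Supplies
  - product 6 (Keyboard): category_id=1 -> matches Outdoor
  - product 7 (Camera): category_id=1 -> matches Outdoor
  - product 8 (Laptop): category_id=3 -> matches Apparel
All 8 rows appear; 2 have NULL category.

SQL:
SELECT a.name, b.name AS category
FROM products a
LEFT JOIN categories b ON a.category_id = b.id

Result:
name     | category
---------+---------
Mouse    | NULL    
Cable    | NULL    
Pen      | Outdoor 
Webcam   | Sports  
Charger  | Supplies
Keyboard | Outdoor 
Camera   | Outdoor 
Laptop   | Apparel 


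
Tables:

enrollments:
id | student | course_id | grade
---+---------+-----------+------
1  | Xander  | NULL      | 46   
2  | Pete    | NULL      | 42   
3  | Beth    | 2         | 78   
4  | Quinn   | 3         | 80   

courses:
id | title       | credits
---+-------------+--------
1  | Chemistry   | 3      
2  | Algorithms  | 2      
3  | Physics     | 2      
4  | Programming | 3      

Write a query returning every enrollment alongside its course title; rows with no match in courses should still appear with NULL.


LEFT JOIN keeps every row from enrollments (the left table); where course_id has no match in courses, the course columns become NULL. Walk through each enrollment:
  - enrollment 1 (Xander): course_id=NULL, no match -> kept with NULL
  - enrollment 2 (Pete): course_id=NULL, no match -> kept with NULL
  - enrollment 3 (Beth): course_id=2 -> matches Algorithms
  - enrollment 4 (Quinn): course_id=3 -> matches Physics
All 4 rows appear; 2 have NULL course.

SQL:
SELECT a.student, b.title AS course
FROM enrollments a
LEFT JOIN courses b ON a.course_id = b.id

Result:
student | course    
--------+-----------
Xander  | NULL      
Pete    | NULL      
Beth    | Algorithms
Quinn   | Physics   


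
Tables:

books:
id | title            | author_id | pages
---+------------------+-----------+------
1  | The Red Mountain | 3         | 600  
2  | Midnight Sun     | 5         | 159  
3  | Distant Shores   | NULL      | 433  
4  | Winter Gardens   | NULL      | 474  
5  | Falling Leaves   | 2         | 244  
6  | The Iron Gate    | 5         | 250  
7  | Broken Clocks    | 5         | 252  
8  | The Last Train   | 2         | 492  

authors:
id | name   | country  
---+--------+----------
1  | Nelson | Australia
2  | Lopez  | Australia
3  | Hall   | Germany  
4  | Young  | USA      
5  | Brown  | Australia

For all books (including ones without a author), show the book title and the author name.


LEFT JOIN keeps every row from books (the left table); where author_id has no match in authors, the author columns become NULL. Walk through each book:
  - book 1 (The Red Mountain): author_id=3 -> matches Hall
  - book 2 (Midnight Sun): author_id=5 -> matches Brown
  - book 3 (Distant Shores): author_id=NULL, no match -> kept with NULL
  - book 4 (Winter Gardens): author_id=NULL, no match -> kept with NULL
  - book 5 (Falling Leaves): author_id=2 -> matches Lopez
  - book 6 (The Iron Gate): author_id=5 -> matches Brown
  - book 7 (Broken Clocks): author_id=5 -> matches Brown
  - book 8 (The Last Train): author_id=2 -> matches Lopez
All 8 rows appear; 2 have NULL author.

SQL:
SELECT a.title, b.name AS author
FROM books a
LEFT JOIN authors b ON a.author_id = b.id

Result:
title            | author
-----------------+-------
The Red Mountain | Hall  
Midnight Sun     | Brown 
Distant Shores   | NULL  
Winter Gardens   | NULL  
Falling Leaves   | Lopez 
The Iron Gate    | Brown 
Broken Clocks    | Brown 
The Last Train   | Lopez 


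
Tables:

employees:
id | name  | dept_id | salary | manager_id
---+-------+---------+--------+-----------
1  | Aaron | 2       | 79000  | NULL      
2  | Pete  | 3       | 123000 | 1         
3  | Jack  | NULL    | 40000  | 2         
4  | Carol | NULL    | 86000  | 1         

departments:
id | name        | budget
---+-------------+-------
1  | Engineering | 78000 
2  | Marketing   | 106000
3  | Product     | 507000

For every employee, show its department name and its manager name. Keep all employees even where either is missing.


Two LEFT JOINs from the same base table employees: one to departments via dept_id, one to employees itself via manager_id. Both are LEFT so every employee is preserved.
Match against departments:
  - employee 1 (Aaron): dept_id=2 -> matches Marketing
  - employee 2 (Pete): dept_id=3 -> matches Product
  - employee 3 (Jack): dept_id=NULL, no match -> kept with NULL
  - employee 4 (Carol): dept_id=NULL, no match -> kept with NULL
Match against employees (self):
  - employee 1 (Aaron): manager_id=NULL -> NULL
  - employee 2 (Pete): manager_id=1 -> Aaron
  - employee 3 (Jack): manager_id=2 -> Pete
  - employee 4 (Carol): manager_id=1 -> Aaron

SQL:
SELECT a.name, b.name AS department, c.name AS manager
FROM employees a
LEFT JOIN departments b ON a.dept_id = b.id
LEFT JOIN employees c ON a.manager_id = c.id

Result:
name  | department | manager
------+------------+--------
Aaron | Marketing  | NULL   
Pete  | Product    | Aaron  
Jack  | NULL       | Pete   
Carol | NULL       | Aaron  


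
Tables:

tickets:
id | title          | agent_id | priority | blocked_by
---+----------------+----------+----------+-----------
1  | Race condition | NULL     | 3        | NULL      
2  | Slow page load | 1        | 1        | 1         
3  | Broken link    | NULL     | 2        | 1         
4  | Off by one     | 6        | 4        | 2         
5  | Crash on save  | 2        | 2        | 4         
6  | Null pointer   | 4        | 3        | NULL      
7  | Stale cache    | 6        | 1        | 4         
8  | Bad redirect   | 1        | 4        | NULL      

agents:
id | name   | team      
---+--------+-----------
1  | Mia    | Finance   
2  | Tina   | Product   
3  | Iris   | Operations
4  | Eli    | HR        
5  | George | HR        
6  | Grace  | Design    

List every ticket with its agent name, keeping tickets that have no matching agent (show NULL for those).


LEFT JOIN keeps every row from tickets (the left table); where agent_id has no match in agents, the agent columns become NULL. Walk through each ticket:
  - ticket 1 (Race condition): agent_id=NULL, no match -> kept with NULL
  - ticket 2 (Slow page load): agent_id=1 -> matches Mia
  - ticket 3 (Broken link): agent_id=NULL, no match -> kept with NULL
  - ticket 4 (Off by one): agent_id=6 -> matches Grace
  - ticket 5 (Crash on save): agent_id=2 -> matches Tina
  - ticket 6 (Null pointer): agent_id=4 -> matches Eli
  - ticket 7 (Stale cache): agent_id=6 -> matches Grace
  - ticket 8 (Bad redirect): agent_id=1 -> matches Mia
All 8 rows appear; 2 have NULL agent.

SQL:
SELECT a.title, b.name AS agent
FROM tickets a
LEFT JOIN agents b ON a.agent_id = b.id

Result:
title          | agent
---------------+------
Race condition | NULL 
Slow page load | Mia  
Broken link    | NULL 
Off by one     | Grace
Crash on save  | Tina 
Null pointer   | Eli  
Stale cache    | Grace
Bad redirect   | Mia  


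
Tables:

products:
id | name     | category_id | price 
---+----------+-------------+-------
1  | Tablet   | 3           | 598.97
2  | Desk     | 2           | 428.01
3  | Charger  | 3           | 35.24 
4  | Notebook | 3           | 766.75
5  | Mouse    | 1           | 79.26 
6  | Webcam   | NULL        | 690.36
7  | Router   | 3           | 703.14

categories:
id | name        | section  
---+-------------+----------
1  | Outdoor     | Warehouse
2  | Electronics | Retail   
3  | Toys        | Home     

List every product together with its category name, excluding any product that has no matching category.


INNER JOIN keeps only products rows whose category_id matches an id in categories. Walk through each product:
  - product 1 (Tablet): category_id=3 -> matches Toys
  - product 2 (Desk): category_id=2 -> matches Electronics
  - product 3 (Charger): category_id=3 -> matches Toys
  - product 4 (Notebook): category_id=3 -> matches Toys
  - product 5 (Mouse): category_id=1 -> matches Outdoor
  - product 6 (Webcam): category_id=NULL, no match -> dropped
  - product 7 (Router): category_id=3 -> matches Toys
So 1 of 7 rows is dropped.

SQL:
SELECT a.name, b.name AS category
FROM products a
INNER JOIN categories b ON a.category_id = b.id

Result:
name     | category   
---------+------------
Tablet   | Toys       
Desk     | Electronics
Charger  | Toys       
Notebook | Toys       
Mouse    | Outdoor    
Router   | Toys       


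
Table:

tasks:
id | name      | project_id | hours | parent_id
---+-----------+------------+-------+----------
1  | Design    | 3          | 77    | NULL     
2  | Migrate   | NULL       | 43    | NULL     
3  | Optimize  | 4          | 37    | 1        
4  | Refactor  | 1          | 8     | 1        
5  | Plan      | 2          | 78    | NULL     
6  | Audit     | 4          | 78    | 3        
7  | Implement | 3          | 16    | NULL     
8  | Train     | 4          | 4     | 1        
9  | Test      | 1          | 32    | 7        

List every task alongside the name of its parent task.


This is a self-join: tasks is joined to a second copy of itself, matching each row's parent_id to another row's id. Use LEFT JOIN so rows with parent_id=NULL are kept.
  - task 1 (Design): parent_id=NULL -> NULL
  - task 2 (Migrate): parent_id=NULL -> NULL
  - task 3 (Optimize): parent_id=1 -> Design
  - task 4 (Refactor): parent_id=1 -> Design
  - task 5 (Plan): parent_id=NULL -> NULL
  - task 6 (Audit): parent_id=3 -> Optimize
  - task 7 (Implement): parent_id=NULL -> NULL
  - task 8 (Train): parent_id=1 -> Design
  - task 9 (Test): parent_id=7 -> Implement

SQL:
SELECT a.name AS item, b.name AS parent
FROM tasks a
LEFT JOIN tasks b ON a.parent_id = b.id

Result:
item      | parent   
----------+----------
Design    | NULL     
Migrate   | NULL     
Optimize  | Design   
Refactor  | Design   
Plan      | NULL     
Audit     | Optimize 
Implement | NULL     
Train     | Design   
Test      | Implement


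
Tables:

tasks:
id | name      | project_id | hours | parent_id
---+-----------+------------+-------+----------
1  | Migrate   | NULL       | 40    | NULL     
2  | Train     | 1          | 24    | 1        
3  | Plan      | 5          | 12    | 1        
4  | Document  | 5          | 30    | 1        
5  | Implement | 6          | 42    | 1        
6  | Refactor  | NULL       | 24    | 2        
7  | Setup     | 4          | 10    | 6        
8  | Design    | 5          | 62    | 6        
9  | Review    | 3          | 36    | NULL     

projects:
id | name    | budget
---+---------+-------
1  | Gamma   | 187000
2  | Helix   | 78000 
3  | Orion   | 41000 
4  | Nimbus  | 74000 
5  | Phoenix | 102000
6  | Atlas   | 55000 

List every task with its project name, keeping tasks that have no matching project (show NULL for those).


LEFT JOIN keeps every row from tasks (the left table); where project_id has no match in projects, the project columns become NULL. Walk through each task:
  - task 1 (Migrate): project_id=NULL, no match -> kept with NULL
  - task 2 (Train): project_id=1 -> matches Gamma
  - task 3 (Plan): project_id=5 -> matches Phoenix
  - task 4 (Document): project_id=5 -> matches Phoenix
  - task 5 (Implement): project_id=6 -> matches Atlas
  - task 6 (Refactor): project_id=NULL, no match -> kept with NULL
  - task 7 (Setup): project_id=4 -> matches Nimbus
  - task 8 (Design): project_id=5 -> matches Phoenix
  - task 9 (Review): project_id=3 -> matches Orion
All 9 rows appear; 2 have NULL project.

SQL:
SELECT a.name, b.name AS project
FROM tasks a
LEFT JOIN projects b ON a.project_id = b.id

Result:
name      | project
----------+--------
Migrate   | NULL   
Train     | Gamma  
Plan      | Phoenix
Document  | Phoenix
Implement | Atlas  
Refactor  | NULL   
Setup     | Nimbus 
Design    | Phoenix
Review    | Orion  


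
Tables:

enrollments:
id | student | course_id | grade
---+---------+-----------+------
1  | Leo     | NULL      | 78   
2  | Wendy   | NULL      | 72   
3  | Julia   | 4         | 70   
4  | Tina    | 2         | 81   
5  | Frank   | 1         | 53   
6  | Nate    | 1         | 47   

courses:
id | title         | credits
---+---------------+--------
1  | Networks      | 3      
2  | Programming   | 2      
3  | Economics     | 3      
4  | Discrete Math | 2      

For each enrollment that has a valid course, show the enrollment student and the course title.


INNER JOIN keeps only enrollments rows whose course_id matches an id in courses. Walk through each enrollment:
  - enrollment 1 (Leo): course_id=NULL, no match -> dropped
  - enrollment 2 (Wendy): course_id=NULL, no match -> dropped
  - enrollment 3 (Julia): course_id=4 -> matches Discrete Math
  - enrollment 4 (Tina): course_id=2 -> matches Programming
  - enrollment 5 (Frank): course_id=1 -> matches Networks
  - enrollment 6 (Nate): course_id=1 -> matches Networks
So 2 of 6 rows are dropped.

SQL:
SELECT a.student, b.title AS course
FROM enrollments a
INNER JOIN courses b ON a.course_id = b.id

Result:
student | course       
--------+--------------
Julia   | Discrete Math
Tina    | Programming  
Frank   | Networks     
Nate    | Networks     


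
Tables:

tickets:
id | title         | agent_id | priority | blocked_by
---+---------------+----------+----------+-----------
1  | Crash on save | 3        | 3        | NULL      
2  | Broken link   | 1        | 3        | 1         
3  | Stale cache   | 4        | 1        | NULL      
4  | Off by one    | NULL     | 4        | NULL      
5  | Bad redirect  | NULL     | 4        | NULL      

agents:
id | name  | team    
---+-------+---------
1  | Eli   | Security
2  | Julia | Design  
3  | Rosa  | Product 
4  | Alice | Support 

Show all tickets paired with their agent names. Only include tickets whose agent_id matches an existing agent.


INNER JOIN keeps only tickets rows whose agent_id matches an id in agents. Walk through each ticket:
  - ticket 1 (Crash on save): agent_id=3 -> matches Rosa
  - ticket 2 (Broken link): agent_id=1 -> matches Eli
  - ticket 3 (Stale cache): agent_id=4 -> matches Alice
  - ticket 4 (Off by one): agent_id=NULL, no match -> dropped
  - ticket 5 (Bad redirect): agent_id=NULL, no match -> dropped
So 2 of 5 rows are dropped.

SQL:
SELECT a.title, b.name AS agent
FROM tickets a
INNER JOIN agents b ON a.agent_id = b.id

Result:
title         | agent
--------------+------
Crash on save | Rosa 
Broken link   | Eli  
Stale cache   | Alice


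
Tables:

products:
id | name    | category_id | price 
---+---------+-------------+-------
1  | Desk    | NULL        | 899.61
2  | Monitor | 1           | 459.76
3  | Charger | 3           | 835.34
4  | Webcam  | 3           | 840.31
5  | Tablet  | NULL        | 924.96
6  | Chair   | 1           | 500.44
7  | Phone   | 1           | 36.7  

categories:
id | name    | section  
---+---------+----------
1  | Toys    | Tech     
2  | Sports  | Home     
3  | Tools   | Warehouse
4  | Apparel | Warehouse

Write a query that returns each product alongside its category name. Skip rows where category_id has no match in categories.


INNER JOIN keeps only products rows whose category_id matches an id in categories. Walk through each product:
  - product 1 (Desk): category_id=NULL, no match -> dropped
  - product 2 (Monitor): category_id=1 -> matches Toys
  - product 3 (Charger): category_id=3 -> matches Tools
  - product 4 (Webcam): category_id=3 -> matches Tools
  - product 5 (Tablet): category_id=NULL, no match -> dropped
  - product 6 (Chair): category_id=1 -> matches Toys
  - product 7 (Phone): category_id=1 -> matches Toys
So 2 of 7 rows are dropped.

SQL:
SELECT a.name, b.name AS category
FROM products a
INNER JOIN categories b ON a.category_id = b.id

Result:
name    | category
--------+---------
Monitor | Toys    
Charger | Tools   
Webcam  | Tools   
Chair   | Toys    
Phone   | Toys    


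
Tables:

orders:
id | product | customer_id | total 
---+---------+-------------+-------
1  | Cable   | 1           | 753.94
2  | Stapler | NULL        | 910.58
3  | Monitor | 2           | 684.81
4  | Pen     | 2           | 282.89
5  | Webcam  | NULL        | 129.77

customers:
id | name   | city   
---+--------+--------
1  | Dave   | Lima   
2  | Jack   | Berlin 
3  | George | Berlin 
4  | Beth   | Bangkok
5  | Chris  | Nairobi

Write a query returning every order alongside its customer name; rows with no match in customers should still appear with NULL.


LEFT JOIN keeps every row from orders (the left table); where customer_id has no match in customers, the customer columns become NULL. Walk through each order:
  - order 1 (Cable): customer_id=1 -> matches Dave
  - order 2 (Stapler): customer_id=NULL, no match -> kept with NULL
  - order 3 (Monitor): customer_id=2 -> matches Jack
  - order 4 (Pen): customer_id=2 -> matches Jack
  - order 5 (Webcam): customer_id=NULL, no match -> kept with NULL
All 5 rows appear; 2 have NULL customer.

SQL:
SELECT a.product, b.name AS customer
FROM orders a
LEFT JOIN customers b ON a.customer_id = b.id

Result:
product | customer
--------+---------
Cable   | Dave    
Stapler | NULL    
Monitor | Jack    
Pen     | Jack    
Webcam  | NULL    


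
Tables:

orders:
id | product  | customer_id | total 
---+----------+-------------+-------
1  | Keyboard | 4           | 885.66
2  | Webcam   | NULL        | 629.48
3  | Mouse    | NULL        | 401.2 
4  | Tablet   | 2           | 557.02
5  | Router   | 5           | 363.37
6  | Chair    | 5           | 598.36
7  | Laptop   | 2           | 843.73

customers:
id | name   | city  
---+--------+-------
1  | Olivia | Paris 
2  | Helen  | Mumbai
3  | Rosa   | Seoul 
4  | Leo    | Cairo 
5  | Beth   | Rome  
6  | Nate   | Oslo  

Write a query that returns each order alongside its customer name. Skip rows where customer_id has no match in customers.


INNER JOIN keeps only orders rows whose customer_id matches an id in customers. Walk through each order:
  - order 1 (Keyboard): customer_id=4 -> matches Leo
  - order 2 (Webcam): customer_id=NULL, no match -> dropped
  - order 3 (Mouse): customer_id=NULL, no match -> dropped
  - order 4 (Tablet): customer_id=2 -> matches Helen
  - order 5 (Router): customer_id=5 -> matches Beth
  - order 6 (Chair): customer_id=5 -> matches Beth
  - order 7 (Laptop): customer_id=2 -> matches Helen
So 2 of 7 rows are dropped.

SQL:
SELECT a.product, b.name AS customer
FROM orders a
INNER JOIN customers b ON a.customer_id = b.id

Result:
product  | customer
---------+---------
Keyboard | Leo     
Tablet   | Helen   
Router   | Beth    
Chair    | Beth    
Laptop   | Helen   


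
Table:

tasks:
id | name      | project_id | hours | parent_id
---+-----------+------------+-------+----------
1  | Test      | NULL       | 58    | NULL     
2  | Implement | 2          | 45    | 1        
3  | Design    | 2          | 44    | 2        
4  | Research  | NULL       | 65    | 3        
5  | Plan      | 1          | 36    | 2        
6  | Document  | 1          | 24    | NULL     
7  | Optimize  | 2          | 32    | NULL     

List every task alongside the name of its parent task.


This is a self-join: tasks is joined to a second copy of itself, matching each row's parent_id to another row's id. Use LEFT JOIN so rows with parent_id=NULL are kept.
  - task 1 (Test): parent_id=NULL -> NULL
  - task 2 (Implement): parent_id=1 -> Test
  - task 3 (Design): parent_id=2 -> Implement
  - task 4 (Research): parent_id=3 -> Design
  - task 5 (Plan): parent_id=2 -> Implement
  - task 6 (Document): parent_id=NULL -> NULL
  - task 7 (Optimize): parent_id=NULL -> NULL

SQL:
SELECT a.name AS item, b.name AS parent
FROM tasks a
LEFT JOIN tasks b ON a.parent_id = b.id

Result:
item      | parent   
----------+----------
Test      | NULL     
Implement | Test     
Design    | Implement
Research  | Design   
Plan      | Implement
Document  | NULL     
Optimize  | NULL     


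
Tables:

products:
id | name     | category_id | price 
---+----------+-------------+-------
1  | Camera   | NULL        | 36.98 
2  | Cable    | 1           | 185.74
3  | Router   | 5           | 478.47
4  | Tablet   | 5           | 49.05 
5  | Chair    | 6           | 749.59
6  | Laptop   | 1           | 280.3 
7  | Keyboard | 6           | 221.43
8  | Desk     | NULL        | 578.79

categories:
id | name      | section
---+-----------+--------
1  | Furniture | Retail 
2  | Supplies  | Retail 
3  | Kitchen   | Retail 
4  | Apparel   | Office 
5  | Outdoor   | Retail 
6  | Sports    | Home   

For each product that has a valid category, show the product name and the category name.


INNER JOIN keeps only products rows whose category_id matches an id in categories. Walk through each product:
  - product 1 (Camera): category_id=NULL, no match -> dropped
  - product 2 (Cable): category_id=1 -> matches Furniture
  - product 3 (Router): category_id=5 -> matches Outdoor
  - product 4 (Tablet): category_id=5 -> matches Outdoor
  - product 5 (Chair): category_id=6 -> matches Sports
  - product 6 (Laptop): category_id=1 -> matches Furniture
  - product 7 (Keyboard): category_id=6 -> matches Sports
  - product 8 (Desk): category_id=NULL, no match -> dropped
So 2 of 8 rows are dropped.

SQL:
SELECT a.name, b.name AS category
FROM products a
INNER JOIN categories b ON a.category_id = b.id

Result:
name     | category 
---------+----------
Cable    | Furniture
Router   | Outdoor  
Tablet   | Outdoor  
Chair    | Sports   
Laptop   | Furniture
Keyboard | Sports   


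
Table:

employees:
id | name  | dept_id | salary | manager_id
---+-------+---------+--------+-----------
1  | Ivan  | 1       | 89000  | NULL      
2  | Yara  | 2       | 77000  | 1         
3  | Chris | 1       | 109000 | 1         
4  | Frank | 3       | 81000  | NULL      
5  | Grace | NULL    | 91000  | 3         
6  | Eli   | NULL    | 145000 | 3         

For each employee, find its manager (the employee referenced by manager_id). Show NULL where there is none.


This is a self-join: employees is joined to a second copy of itself, matching each row's manager_id to another row's id. Use LEFT JOIN so rows with manager_id=NULL are kept.
  - employee 1 (Ivan): manager_id=NULL -> NULL
  - employee 2 (Yara): manager_id=1 -> Ivan
  - employee 3 (Chris): manager_id=1 -> Ivan
  - employee 4 (Frank): manager_id=NULL -> NULL
  - employee 5 (Grace): manager_id=3 -> Chris
  - employee 6 (Eli): manager_id=3 -> Chris

SQL:
SELECT a.name AS item, b.name AS manager
FROM employees a
LEFT JOIN employees b ON a.manager_id = b.id

Result:
item  | manager
------+--------
Ivan  | NULL   
Yara  | Ivan   
Chris | Ivan   
Frank | NULL   
Grace | Chris  
Eli   | Chris  


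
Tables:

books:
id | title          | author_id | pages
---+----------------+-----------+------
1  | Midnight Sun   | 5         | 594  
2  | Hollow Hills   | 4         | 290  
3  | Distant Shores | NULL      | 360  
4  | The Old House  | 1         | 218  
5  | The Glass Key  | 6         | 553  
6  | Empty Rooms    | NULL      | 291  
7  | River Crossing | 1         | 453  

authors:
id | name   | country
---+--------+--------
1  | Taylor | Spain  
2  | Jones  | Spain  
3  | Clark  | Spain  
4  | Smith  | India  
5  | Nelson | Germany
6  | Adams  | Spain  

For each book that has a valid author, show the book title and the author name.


INNER JOIN keeps only books rows whose author_id matches an id in authors. Walk through each book:
  - book 1 (Midnight Sun): author_id=5 -> matches Nelson
  - book 2 (Hollow Hills): author_id=4 -> matches Smith
  - book 3 (Distant Shores): author_id=NULL, no match -> dropped
  - book 4 (The Old House): author_id=1 -> matches Taylor
  - book 5 (The Glass Key): author_id=6 -> matches Adams
  - book 6 (Empty Rooms): author_id=NULL, no match -> dropped
  - book 7 (River Crossing): author_id=1 -> matches Taylor
So 2 of 7 rows are dropped.

SQL:
SELECT a.title, b.name AS author
FROM books a
INNER JOIN authors b ON a.author_id = b.id

Result:
title          | author
---------------+-------
Midnight Sun   | Nelson
Hollow Hills   | Smith 
The Old House  | Taylor
The Glass Key  | Adams 
River Crossing | Taylor


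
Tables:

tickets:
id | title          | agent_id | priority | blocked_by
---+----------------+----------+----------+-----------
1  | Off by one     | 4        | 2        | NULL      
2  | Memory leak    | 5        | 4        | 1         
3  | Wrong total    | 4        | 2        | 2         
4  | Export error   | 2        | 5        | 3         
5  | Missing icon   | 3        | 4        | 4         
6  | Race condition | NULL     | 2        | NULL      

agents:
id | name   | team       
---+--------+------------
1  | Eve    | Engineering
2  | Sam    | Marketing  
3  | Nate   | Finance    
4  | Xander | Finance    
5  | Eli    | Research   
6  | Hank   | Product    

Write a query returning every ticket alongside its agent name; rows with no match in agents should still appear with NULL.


LEFT JOIN keeps every row from tickets (the left table); where agent_id has no match in agents, the agent columns become NULL. Walk through each ticket:
  - ticket 1 (Off by one): agent_id=4 -> matches Xander
  - ticket 2 (Memory leak): agent_id=5 -> matches Eli
  - ticket 3 (Wrong total): agent_id=4 -> matches Xander
  - ticket 4 (Export error): agent_id=2 -> matches Sam
  - ticket 5 (Missing icon): agent_id=3 -> matches Nate
  - ticket 6 (Race condition): agent_id=NULL, no match -> kept with NULL
All 6 rows appear; 1 has NULL agent.

SQL:
SELECT a.title, b.name AS agent
FROM tickets a
LEFT JOIN agents b ON a.agent_id = b.id

Result:
title          | agent 
---------------+-------
Off by one     | Xander
Memory leak    | Eli   
Wrong total    | Xander
Export error   | Sam   
Missing icon   | Nate  
Race condition | NULL  


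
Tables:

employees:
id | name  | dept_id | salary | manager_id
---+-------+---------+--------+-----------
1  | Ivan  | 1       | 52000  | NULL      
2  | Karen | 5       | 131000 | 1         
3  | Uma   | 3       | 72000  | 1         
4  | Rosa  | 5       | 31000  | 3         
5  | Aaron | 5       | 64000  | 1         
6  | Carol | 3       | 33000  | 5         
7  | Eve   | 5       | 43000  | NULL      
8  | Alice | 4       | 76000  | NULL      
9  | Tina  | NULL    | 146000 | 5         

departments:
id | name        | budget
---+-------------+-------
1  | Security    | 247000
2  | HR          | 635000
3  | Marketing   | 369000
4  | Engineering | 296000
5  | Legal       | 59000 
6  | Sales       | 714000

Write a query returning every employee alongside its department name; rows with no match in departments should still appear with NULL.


LEFT JOIN keeps every row from employees (the left table); where dept_id has no match in departments, the department columns become NULL. Walk through each employee:
  - employee 1 (Ivan): dept_id=1 -> matches Security
  - employee 2 (Karen): dept_id=5 -> matches Legal
  - employee 3 (Uma): dept_id=3 -> matches Marketing
  - employee 4 (Rosa): dept_id=5 -> matches Legal
  - employee 5 (Aaron): dept_id=5 -> matches Legal
  - employee 6 (Carol): dept_id=3 -> matches Marketing
  - employee 7 (Eve): dept_id=5 -> matches Legal
  - employee 8 (Alice): dept_id=4 -> matches Engineering
  - employee 9 (Tina): dept_id=NULL, no match -> kept with NULL
All 9 rows appear; 1 has NULL department.

SQL:
SELECT a.name, b.name AS department
FROM employees a
LEFT JOIN departments b ON a.dept_id = b.id

Result:
name  | department 
------+------------
Ivan  | Security   
Karen | Legal      
Uma   | Marketing  
Rosa  | Legal      
Aaron | Legal      
Carol | Marketing  
Eve   | Legal      
Alice | Engineering
Tina  | NULL       
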